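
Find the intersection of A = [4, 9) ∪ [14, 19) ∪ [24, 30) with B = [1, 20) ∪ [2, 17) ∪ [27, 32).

Second set merges to [1, 20), [27, 32).
[4, 9) meets the second set on [4, 9).
[14, 19) meets the second set on [14, 19).
[24, 30) meets the second set on [27, 30).

[4, 9) ∪ [14, 19) ∪ [27, 30)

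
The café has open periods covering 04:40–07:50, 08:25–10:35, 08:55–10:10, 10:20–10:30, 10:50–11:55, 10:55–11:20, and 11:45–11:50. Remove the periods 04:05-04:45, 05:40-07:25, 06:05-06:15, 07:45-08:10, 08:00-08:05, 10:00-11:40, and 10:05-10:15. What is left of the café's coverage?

04:45–05:40, 07:25–07:45, 08:25–10:00, 11:40–11:55

A, merged: 04:40–07:50, 08:25–10:35, 10:50–11:55.
B, merged: 04:05–04:45, 05:40–07:25, 07:45–08:10, 10:00–11:40.
04:40–07:50 \ B = 04:45–05:40, 07:25–07:45.
08:25–10:35 \ B = 08:25–10:00.
10:50–11:55 \ B = 11:40–11:55.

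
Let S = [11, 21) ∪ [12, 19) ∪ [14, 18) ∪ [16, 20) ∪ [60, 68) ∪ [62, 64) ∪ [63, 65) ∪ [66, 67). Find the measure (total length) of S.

18

Merged: [11, 21), [60, 68).
Lengths: 10 + 8 = 18.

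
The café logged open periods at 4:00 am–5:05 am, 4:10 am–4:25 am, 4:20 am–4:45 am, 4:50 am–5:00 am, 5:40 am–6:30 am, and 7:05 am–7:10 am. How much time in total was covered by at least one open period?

Merged: 4:00 am–5:05 am, 5:40 am–6:30 am, 7:05 am–7:10 am.
Lengths: 1 h 5 min + 50 min + 5 min = 2 h.

2 h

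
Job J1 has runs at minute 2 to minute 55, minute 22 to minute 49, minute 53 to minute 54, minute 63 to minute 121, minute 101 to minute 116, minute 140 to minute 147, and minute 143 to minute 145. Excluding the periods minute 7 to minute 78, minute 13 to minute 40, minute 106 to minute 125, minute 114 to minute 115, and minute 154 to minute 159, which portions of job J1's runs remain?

minute 2 to minute 7, minute 78 to minute 106, minute 140 to minute 147

First set merges to minute 2 to minute 55, minute 63 to minute 121, minute 140 to minute 147.
Second set merges to minute 7 to minute 78, minute 106 to minute 125, minute 154 to minute 159.
minute 2 to minute 55 with B removed leaves minute 2 to minute 7.
minute 63 to minute 121 with B removed leaves minute 78 to minute 106.
minute 140 to minute 147 is untouched.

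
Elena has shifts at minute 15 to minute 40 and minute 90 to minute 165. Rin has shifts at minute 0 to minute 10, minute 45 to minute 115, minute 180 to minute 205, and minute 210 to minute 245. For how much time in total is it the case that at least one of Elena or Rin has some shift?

215 minutes

A ∪ B = minute 0 to minute 10, minute 15 to minute 40, minute 45 to minute 165, minute 180 to minute 205, minute 210 to minute 245.
Total: 10 minutes + 25 minutes + 120 minutes + 25 minutes + 35 minutes = 215 minutes.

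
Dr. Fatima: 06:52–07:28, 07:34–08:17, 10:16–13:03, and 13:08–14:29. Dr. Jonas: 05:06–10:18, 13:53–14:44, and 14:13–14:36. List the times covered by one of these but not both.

Second set merges to 05:06–10:18, 13:53–14:44.
A \ B = 10:18–13:03, 13:08–13:53.
B \ A = 05:06–06:52, 07:28–07:34, 08:17–10:16, 14:29–14:44.
Union of the two gives the symmetric difference.

05:06–06:52, 07:28–07:34, 08:17–10:16, 10:18–13:03, 13:08–13:53, 14:29–14:44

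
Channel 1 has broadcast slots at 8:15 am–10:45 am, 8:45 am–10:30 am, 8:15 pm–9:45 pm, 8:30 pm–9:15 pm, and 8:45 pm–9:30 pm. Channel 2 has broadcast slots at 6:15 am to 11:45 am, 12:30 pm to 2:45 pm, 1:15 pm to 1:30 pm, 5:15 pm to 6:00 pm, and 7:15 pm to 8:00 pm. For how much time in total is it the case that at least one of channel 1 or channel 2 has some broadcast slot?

10 h 45 min

A, merged: 8:15 am-10:45 am, 8:15 pm-9:45 pm.
B, merged: 6:15 am-11:45 am, 12:30 pm-2:45 pm, 5:15 pm-6:00 pm, 7:15 pm-8:00 pm.
A ∪ B = 6:15 am-11:45 am, 12:30 pm-2:45 pm, 5:15 pm-6:00 pm, 7:15 pm-8:00 pm, 8:15 pm-9:45 pm.
Total: 5 h 30 min + 2 h 15 min + 45 min + 45 min + 1 h 30 min = 10 h 45 min.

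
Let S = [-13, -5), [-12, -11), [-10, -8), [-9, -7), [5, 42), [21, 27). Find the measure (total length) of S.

Merged: [-13, -5), [5, 42).
Lengths: 8 + 37 = 45.

45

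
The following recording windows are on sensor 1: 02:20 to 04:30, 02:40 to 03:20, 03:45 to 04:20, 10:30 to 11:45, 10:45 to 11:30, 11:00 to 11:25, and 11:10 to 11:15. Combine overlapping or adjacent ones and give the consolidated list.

02:20–04:30, 10:30–11:45

02:40–03:20 overlaps/touches 02:20–04:30 → extend to 02:20–04:30.
03:45–04:20 overlaps/touches 02:20–04:30 → extend to 02:20–04:30.
10:30–11:45 is disjoint → start new block.
10:45–11:30 overlaps/touches 10:30–11:45 → extend to 10:30–11:45.
11:00–11:25 overlaps/touches 10:30–11:45 → extend to 10:30–11:45.
11:10–11:15 overlaps/touches 10:30–11:45 → extend to 10:30–11:45.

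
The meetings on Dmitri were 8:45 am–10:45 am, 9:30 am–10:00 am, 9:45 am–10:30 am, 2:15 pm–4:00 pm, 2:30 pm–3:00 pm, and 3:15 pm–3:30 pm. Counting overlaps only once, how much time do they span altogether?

Merged: 8:45 am–10:45 am, 2:15 pm–4:00 pm.
Lengths: 2 h + 1 h 45 min = 3 h 45 min.

3 h 45 min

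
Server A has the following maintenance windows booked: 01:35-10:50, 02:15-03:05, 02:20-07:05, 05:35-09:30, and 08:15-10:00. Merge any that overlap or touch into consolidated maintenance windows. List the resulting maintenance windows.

02:15–03:05 overlaps/touches 01:35–10:50 → extend to 01:35–10:50.
02:20–07:05 overlaps/touches 01:35–10:50 → extend to 01:35–10:50.
05:35–09:30 overlaps/touches 01:35–10:50 → extend to 01:35–10:50.
08:15–10:00 overlaps/touches 01:35–10:50 → extend to 01:35–10:50.

01:35–10:50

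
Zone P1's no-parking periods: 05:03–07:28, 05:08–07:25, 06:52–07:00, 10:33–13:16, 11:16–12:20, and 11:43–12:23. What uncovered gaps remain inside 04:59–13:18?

After merging, the occupied span is 05:03-07:28, 10:33-13:16.
Gaps within 04:59-13:18: 04:59-05:03, 07:28-10:33, 13:16-13:18.

04:59-05:03, 07:28-10:33, 13:16-13:18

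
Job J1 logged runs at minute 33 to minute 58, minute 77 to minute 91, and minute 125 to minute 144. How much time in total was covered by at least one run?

Merged: minute 33 to minute 58, minute 77 to minute 91, minute 125 to minute 144.
Lengths: 25 minutes + 14 minutes + 19 minutes = 58 minutes.

58 minutes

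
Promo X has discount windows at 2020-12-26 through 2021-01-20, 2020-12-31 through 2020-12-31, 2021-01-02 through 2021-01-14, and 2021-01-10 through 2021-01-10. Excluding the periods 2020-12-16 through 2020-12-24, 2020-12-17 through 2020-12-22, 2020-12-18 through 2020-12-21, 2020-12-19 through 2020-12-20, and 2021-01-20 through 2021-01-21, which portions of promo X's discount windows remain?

2020-12-26 through 2021-01-19

First set merges to 2020-12-26 through 2021-01-20.
Second set merges to 2020-12-16 through 2020-12-24, 2021-01-20 through 2021-01-21.
2020-12-26 through 2021-01-20 \ B = 2020-12-26 through 2021-01-19.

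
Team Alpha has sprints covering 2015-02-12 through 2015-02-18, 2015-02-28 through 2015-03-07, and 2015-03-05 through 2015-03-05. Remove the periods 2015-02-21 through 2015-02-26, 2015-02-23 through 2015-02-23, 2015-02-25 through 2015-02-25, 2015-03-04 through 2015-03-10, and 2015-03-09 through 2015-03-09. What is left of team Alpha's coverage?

First set merges to 2015-02-12 through 2015-02-18, 2015-02-28 through 2015-03-07.
Second set merges to 2015-02-21 through 2015-02-26, 2015-03-04 through 2015-03-10.
2015-02-12 through 2015-02-18: no B overlap → unchanged.
2015-02-28 through 2015-03-07 minus B → 2015-02-28 through 2015-03-03.

2015-02-12 through 2015-02-18, 2015-02-28 through 2015-03-03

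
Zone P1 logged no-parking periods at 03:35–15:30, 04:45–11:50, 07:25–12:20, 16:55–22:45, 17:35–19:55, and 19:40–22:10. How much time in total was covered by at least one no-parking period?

Merged: 03:35–15:30, 16:55–22:45.
Lengths: 11 h 55 min + 5 h 50 min = 17 h 45 min.

17 h 45 min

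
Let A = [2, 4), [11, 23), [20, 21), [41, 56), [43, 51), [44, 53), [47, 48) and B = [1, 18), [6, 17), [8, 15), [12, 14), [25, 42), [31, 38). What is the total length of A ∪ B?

A, merged: [2, 4), [11, 23), [41, 56).
B, merged: [1, 18), [25, 42).
A ∪ B = [1, 23), [25, 56).
Total: 22 + 31 = 53.

53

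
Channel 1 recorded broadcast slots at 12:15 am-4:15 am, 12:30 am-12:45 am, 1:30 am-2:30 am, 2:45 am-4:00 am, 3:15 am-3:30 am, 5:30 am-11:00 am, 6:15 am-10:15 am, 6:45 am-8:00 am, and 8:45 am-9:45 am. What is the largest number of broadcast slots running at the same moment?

At 3:15 am, 3 of the intervals are simultaneously active.
No point has more.

3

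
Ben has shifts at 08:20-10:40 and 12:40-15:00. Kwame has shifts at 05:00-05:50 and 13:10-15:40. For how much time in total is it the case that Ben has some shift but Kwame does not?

A \ B = 08:20–10:40, 12:40–13:10.
Total: 2 h 20 min + 30 min = 2 h 50 min.

2 h 50 min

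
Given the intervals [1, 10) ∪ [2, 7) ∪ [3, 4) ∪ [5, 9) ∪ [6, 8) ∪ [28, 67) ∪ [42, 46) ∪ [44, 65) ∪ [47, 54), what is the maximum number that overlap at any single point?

At 6, 4 of the intervals are simultaneously active.
No point has more.

4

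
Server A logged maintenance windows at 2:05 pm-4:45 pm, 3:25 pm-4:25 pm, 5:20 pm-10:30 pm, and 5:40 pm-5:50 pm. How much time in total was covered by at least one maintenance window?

7 h 50 min

Merged: 2:05 pm-4:45 pm, 5:20 pm-10:30 pm.
Lengths: 2 h 40 min + 5 h 10 min = 7 h 50 min.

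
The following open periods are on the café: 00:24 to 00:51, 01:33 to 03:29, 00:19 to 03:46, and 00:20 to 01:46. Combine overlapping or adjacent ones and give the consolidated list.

Sort by start: 00:19-03:46, 00:20-01:46, 00:24-00:51, 01:33-03:29.
00:20-01:46 overlaps/touches 00:19-03:46 → extend to 00:19-03:46.
00:24-00:51 overlaps/touches 00:19-03:46 → extend to 00:19-03:46.
01:33-03:29 overlaps/touches 00:19-03:46 → extend to 00:19-03:46.

00:19-03:46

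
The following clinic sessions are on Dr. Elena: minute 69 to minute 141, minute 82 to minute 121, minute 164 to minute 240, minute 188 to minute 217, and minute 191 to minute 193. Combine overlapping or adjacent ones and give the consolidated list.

minute 69 to minute 141, minute 164 to minute 240

minute 82 to minute 121 overlaps/touches minute 69 to minute 141 → extend to minute 69 to minute 141.
minute 164 to minute 240 is disjoint → start new block.
minute 188 to minute 217 overlaps/touches minute 164 to minute 240 → extend to minute 164 to minute 240.
minute 191 to minute 193 overlaps/touches minute 164 to minute 240 → extend to minute 164 to minute 240.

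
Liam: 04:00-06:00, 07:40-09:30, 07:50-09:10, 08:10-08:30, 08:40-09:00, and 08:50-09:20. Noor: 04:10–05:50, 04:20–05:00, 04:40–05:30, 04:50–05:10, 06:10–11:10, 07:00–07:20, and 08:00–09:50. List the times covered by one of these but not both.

04:00-04:10, 05:50-06:00, 06:10-07:40, 09:30-11:10

A, merged: 04:00-06:00, 07:40-09:30.
B, merged: 04:10-05:50, 06:10-11:10.
A \ B = 04:00-04:10, 05:50-06:00.
B \ A = 06:10-07:40, 09:30-11:10.
Union of the two gives the symmetric difference.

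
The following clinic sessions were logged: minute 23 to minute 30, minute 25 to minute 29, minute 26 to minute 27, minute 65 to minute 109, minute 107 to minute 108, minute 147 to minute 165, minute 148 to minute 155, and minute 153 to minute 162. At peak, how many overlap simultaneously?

3

Sweep endpoints in order; track running count of active intervals.
Peak of 3 reached at minute 26.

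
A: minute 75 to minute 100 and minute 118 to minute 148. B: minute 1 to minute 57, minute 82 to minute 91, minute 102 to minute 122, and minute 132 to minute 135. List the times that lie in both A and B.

minute 82 to minute 91, minute 118 to minute 122, minute 132 to minute 135

minute 75 to minute 100 overlaps B on minute 82 to minute 91.
minute 118 to minute 148 overlaps B on minute 118 to minute 122, minute 132 to minute 135.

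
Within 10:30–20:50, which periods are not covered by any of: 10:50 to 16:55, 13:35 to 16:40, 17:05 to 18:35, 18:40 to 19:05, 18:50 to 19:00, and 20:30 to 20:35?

Covered (merged): 10:50–16:55, 17:05–18:35, 18:40–19:05, 20:30–20:35.
Complement within 10:30–20:50: 10:30–10:50, 16:55–17:05, 18:35–18:40, 19:05–20:30, 20:35–20:50.

10:30–10:50, 16:55–17:05, 18:35–18:40, 19:05–20:30, 20:35–20:50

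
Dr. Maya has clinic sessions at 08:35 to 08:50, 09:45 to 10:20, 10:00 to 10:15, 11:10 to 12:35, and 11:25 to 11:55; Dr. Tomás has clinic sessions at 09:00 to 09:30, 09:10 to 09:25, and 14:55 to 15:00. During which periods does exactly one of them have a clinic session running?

08:35–08:50, 09:00–09:30, 09:45–10:20, 11:10–12:35, 14:55–15:00

A, merged: 08:35–08:50, 09:45–10:20, 11:10–12:35.
B, merged: 09:00–09:30, 14:55–15:00.
A \ B = 08:35–08:50, 09:45–10:20, 11:10–12:35.
B \ A = 09:00–09:30, 14:55–15:00.
Union of the two gives the symmetric difference.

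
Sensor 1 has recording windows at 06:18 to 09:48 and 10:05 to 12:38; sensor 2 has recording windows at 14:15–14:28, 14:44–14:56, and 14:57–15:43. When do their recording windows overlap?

none

06:18–09:48 meets no B interval.
10:05–12:38 meets no B interval.
No overlap.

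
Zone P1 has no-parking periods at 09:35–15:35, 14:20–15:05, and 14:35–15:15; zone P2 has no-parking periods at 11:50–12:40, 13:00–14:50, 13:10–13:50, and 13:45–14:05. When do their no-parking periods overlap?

First set merges to 09:35-15:35.
Second set merges to 11:50-12:40, 13:00-14:50.
09:35-15:35 ∩ B → 11:50-12:40, 13:00-14:50.

11:50-12:40, 13:00-14:50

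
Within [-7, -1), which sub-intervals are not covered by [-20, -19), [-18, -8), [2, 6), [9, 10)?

[-7, -1)

After merging, the occupied span is [-20, -19), [-18, -8), [2, 6), [9, 10).
Uncovered inside [-7, -1): [-7, -1).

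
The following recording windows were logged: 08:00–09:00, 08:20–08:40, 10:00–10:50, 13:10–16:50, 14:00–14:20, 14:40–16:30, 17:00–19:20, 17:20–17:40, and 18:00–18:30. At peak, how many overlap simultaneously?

2

Walk the sorted start/end points keeping a running depth.
The depth first hits 2 at 08:20.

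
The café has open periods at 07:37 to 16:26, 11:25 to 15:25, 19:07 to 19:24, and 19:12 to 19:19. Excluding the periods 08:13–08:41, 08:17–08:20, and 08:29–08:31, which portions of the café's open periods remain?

First set merges to 07:37-16:26, 19:07-19:24.
Second set merges to 08:13-08:41.
07:37-16:26 with B removed leaves 07:37-08:13, 08:41-16:26.
19:07-19:24 is untouched.

07:37-08:13, 08:41-16:26, 19:07-19:24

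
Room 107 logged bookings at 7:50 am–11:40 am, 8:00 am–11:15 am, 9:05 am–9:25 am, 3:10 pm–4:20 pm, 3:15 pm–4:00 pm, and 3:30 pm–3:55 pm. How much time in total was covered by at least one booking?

5 h

Merged: 7:50 am–11:40 am, 3:10 pm–4:20 pm.
Lengths: 3 h 50 min + 1 h 10 min = 5 h.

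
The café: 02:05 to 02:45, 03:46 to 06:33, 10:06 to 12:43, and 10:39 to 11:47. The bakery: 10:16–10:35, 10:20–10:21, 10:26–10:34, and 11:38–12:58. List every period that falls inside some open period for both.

A, merged: 02:05–02:45, 03:46–06:33, 10:06–12:43.
B, merged: 10:16–10:35, 11:38–12:58.
02:05–02:45 falls entirely outside B.
03:46–06:33 falls entirely outside B.
10:06–12:43 overlaps B on 10:16–10:35, 11:38–12:43.

10:16–10:35, 11:38–12:43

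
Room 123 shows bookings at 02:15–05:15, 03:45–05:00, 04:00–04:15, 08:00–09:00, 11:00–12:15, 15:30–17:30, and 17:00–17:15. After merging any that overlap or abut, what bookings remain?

02:15-05:15, 08:00-09:00, 11:00-12:15, 15:30-17:30

03:45-05:00 overlaps/touches 02:15-05:15 → extend to 02:15-05:15.
04:00-04:15 overlaps/touches 02:15-05:15 → extend to 02:15-05:15.
08:00-09:00 is disjoint → start new block.
11:00-12:15 is disjoint → start new block.
15:30-17:30 is disjoint → start new block.
17:00-17:15 overlaps/touches 15:30-17:30 → extend to 15:30-17:30.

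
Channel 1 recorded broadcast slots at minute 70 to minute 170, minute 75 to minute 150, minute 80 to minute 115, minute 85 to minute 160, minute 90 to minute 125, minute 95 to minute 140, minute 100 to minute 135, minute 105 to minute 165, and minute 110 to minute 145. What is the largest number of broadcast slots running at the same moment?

9

At minute 110, 9 of the intervals are simultaneously active.
No point has more.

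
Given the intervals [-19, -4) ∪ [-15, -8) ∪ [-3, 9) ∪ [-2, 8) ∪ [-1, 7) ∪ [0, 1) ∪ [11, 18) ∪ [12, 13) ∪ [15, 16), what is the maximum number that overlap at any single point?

4

Walk the sorted start/end points keeping a running depth.
The depth first hits 4 at 0.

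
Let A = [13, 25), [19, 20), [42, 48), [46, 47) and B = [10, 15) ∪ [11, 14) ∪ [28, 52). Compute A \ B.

Merge the first list: [13, 25), [42, 48).
Merge the second list: [10, 15), [28, 52).
[13, 25) with B removed leaves [15, 25).
[42, 48) lies entirely inside B → drops out.

[15, 25)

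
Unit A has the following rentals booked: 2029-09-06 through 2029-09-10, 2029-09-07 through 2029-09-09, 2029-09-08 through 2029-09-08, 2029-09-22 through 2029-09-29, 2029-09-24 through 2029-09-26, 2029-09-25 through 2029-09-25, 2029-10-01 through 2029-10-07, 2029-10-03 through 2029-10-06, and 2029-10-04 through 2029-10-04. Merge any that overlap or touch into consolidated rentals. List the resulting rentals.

2029-09-06 through 2029-09-10, 2029-09-22 through 2029-09-29, 2029-10-01 through 2029-10-07

2029-09-07 through 2029-09-09 overlaps/touches 2029-09-06 through 2029-09-10 → extend to 2029-09-06 through 2029-09-10.
2029-09-08 through 2029-09-08 overlaps/touches 2029-09-06 through 2029-09-10 → extend to 2029-09-06 through 2029-09-10.
2029-09-22 through 2029-09-29 is disjoint → start new block.
2029-09-24 through 2029-09-26 overlaps/touches 2029-09-22 through 2029-09-29 → extend to 2029-09-22 through 2029-09-29.
2029-09-25 through 2029-09-25 overlaps/touches 2029-09-22 through 2029-09-29 → extend to 2029-09-22 through 2029-09-29.
2029-10-01 through 2029-10-07 is disjoint → start new block.
2029-10-03 through 2029-10-06 overlaps/touches 2029-10-01 through 2029-10-07 → extend to 2029-10-01 through 2029-10-07.
2029-10-04 through 2029-10-04 overlaps/touches 2029-10-01 through 2029-10-07 → extend to 2029-10-01 through 2029-10-07.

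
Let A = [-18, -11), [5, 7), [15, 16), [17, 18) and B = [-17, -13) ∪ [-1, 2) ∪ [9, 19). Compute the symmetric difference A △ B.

[-18, -17) ∪ [-13, -11) ∪ [-1, 2) ∪ [5, 7) ∪ [9, 15) ∪ [16, 17) ∪ [18, 19)

Only in the first: [-18, -17), [-13, -11), [5, 7).
Only in the second: [-1, 2), [9, 15), [16, 17), [18, 19).
Together these are the periods covered by exactly one.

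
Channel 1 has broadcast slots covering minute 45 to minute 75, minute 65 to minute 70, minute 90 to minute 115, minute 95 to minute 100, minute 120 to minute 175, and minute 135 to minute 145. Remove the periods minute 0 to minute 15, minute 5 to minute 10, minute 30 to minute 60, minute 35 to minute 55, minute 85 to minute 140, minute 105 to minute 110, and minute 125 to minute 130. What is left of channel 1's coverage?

minute 60 to minute 75, minute 140 to minute 175

A, merged: minute 45 to minute 75, minute 90 to minute 115, minute 120 to minute 175.
B, merged: minute 0 to minute 15, minute 30 to minute 60, minute 85 to minute 140.
minute 45 to minute 75 \ B = minute 60 to minute 75.
minute 90 to minute 115: entirely removed.
minute 120 to minute 175 \ B = minute 140 to minute 175.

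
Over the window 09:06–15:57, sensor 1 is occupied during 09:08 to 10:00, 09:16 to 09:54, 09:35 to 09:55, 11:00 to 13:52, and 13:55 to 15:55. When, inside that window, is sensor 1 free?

The merged coverage is 09:08–10:00, 11:00–13:52, 13:55–15:55.
Gaps within 09:06–15:57: 09:06–09:08, 10:00–11:00, 13:52–13:55, 15:55–15:57.

09:06–09:08, 10:00–11:00, 13:52–13:55, 15:55–15:57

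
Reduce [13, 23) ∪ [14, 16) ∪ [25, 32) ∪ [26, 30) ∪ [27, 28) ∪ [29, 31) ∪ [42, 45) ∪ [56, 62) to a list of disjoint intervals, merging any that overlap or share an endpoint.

[13, 23) ∪ [25, 32) ∪ [42, 45) ∪ [56, 62)

[14, 16) overlaps/touches [13, 23) → extend to [13, 23).
[25, 32) is disjoint → start new block.
[26, 30) overlaps/touches [25, 32) → extend to [25, 32).
[27, 28) overlaps/touches [25, 32) → extend to [25, 32).
[29, 31) overlaps/touches [25, 32) → extend to [25, 32).
[42, 45) is disjoint → start new block.
[56, 62) is disjoint → start new block.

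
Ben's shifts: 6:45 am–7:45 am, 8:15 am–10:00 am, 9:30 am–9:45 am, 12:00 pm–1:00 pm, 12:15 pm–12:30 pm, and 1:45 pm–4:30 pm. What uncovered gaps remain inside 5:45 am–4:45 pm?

Covered (merged): 6:45 am–7:45 am, 8:15 am–10:00 am, 12:00 pm–1:00 pm, 1:45 pm–4:30 pm.
Complement within 5:45 am–4:45 pm: 5:45 am–6:45 am, 7:45 am–8:15 am, 10:00 am–12:00 pm, 1:00 pm–1:45 pm, 4:30 pm–4:45 pm.

5:45 am–6:45 am, 7:45 am–8:15 am, 10:00 am–12:00 pm, 1:00 pm–1:45 pm, 4:30 pm–4:45 pm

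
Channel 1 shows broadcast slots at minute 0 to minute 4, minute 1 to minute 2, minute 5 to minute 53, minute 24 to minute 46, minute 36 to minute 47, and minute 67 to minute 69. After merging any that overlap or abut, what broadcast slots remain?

minute 0 to minute 4, minute 5 to minute 53, minute 67 to minute 69

minute 1 to minute 2 overlaps/touches minute 0 to minute 4 → extend to minute 0 to minute 4.
minute 5 to minute 53 is disjoint → start new block.
minute 24 to minute 46 overlaps/touches minute 5 to minute 53 → extend to minute 5 to minute 53.
minute 36 to minute 47 overlaps/touches minute 5 to minute 53 → extend to minute 5 to minute 53.
minute 67 to minute 69 is disjoint → start new block.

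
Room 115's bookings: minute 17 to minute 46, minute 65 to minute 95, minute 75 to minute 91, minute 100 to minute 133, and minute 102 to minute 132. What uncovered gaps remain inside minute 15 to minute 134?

minute 15 to minute 17, minute 46 to minute 65, minute 95 to minute 100, minute 133 to minute 134

After merging, the occupied span is minute 17 to minute 46, minute 65 to minute 95, minute 100 to minute 133.
Uncovered inside minute 15 to minute 134: minute 15 to minute 17, minute 46 to minute 65, minute 95 to minute 100, minute 133 to minute 134.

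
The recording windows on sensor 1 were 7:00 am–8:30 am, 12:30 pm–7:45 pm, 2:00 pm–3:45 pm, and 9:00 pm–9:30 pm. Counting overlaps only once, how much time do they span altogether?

Merged: 7:00 am-8:30 am, 12:30 pm-7:45 pm, 9:00 pm-9:30 pm.
Lengths: 1 h 30 min + 7 h 15 min + 30 min = 9 h 15 min.

9 h 15 min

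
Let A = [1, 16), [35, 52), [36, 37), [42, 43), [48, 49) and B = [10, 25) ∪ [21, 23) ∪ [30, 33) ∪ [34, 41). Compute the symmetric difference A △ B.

First set merges to [1, 16), [35, 52).
Second set merges to [10, 25), [30, 33), [34, 41).
Only in the first: [1, 10), [41, 52).
Only in the second: [16, 25), [30, 33), [34, 35).
Together these are the periods covered by exactly one.

[1, 10) ∪ [16, 25) ∪ [30, 33) ∪ [34, 35) ∪ [41, 52)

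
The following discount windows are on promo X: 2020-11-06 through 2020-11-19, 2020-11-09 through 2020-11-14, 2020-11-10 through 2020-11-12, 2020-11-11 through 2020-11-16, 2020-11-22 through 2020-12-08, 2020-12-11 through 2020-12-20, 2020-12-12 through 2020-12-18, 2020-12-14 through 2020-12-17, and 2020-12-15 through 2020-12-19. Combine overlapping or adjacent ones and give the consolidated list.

2020-11-06 through 2020-11-19, 2020-11-22 through 2020-12-08, 2020-12-11 through 2020-12-20

2020-11-09 through 2020-11-14 overlaps/touches 2020-11-06 through 2020-11-19 → extend to 2020-11-06 through 2020-11-19.
2020-11-10 through 2020-11-12 overlaps/touches 2020-11-06 through 2020-11-19 → extend to 2020-11-06 through 2020-11-19.
2020-11-11 through 2020-11-16 overlaps/touches 2020-11-06 through 2020-11-19 → extend to 2020-11-06 through 2020-11-19.
2020-11-22 through 2020-12-08 is disjoint → start new block.
2020-12-11 through 2020-12-20 is disjoint → start new block.
2020-12-12 through 2020-12-18 overlaps/touches 2020-12-11 through 2020-12-20 → extend to 2020-12-11 through 2020-12-20.
2020-12-14 through 2020-12-17 overlaps/touches 2020-12-11 through 2020-12-20 → extend to 2020-12-11 through 2020-12-20.
2020-12-15 through 2020-12-19 overlaps/touches 2020-12-11 through 2020-12-20 → extend to 2020-12-11 through 2020-12-20.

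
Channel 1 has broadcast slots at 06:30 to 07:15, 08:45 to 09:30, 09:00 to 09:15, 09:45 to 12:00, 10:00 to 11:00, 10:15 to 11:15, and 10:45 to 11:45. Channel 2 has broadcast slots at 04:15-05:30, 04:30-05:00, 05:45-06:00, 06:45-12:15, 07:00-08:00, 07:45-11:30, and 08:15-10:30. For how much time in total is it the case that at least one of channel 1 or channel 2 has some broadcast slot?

First set merges to 06:30–07:15, 08:45–09:30, 09:45–12:00.
Second set merges to 04:15–05:30, 05:45–06:00, 06:45–12:15.
A ∪ B = 04:15–05:30, 05:45–06:00, 06:30–12:15.
Total: 1 h 15 min + 15 min + 5 h 45 min = 7 h 15 min.

7 h 15 min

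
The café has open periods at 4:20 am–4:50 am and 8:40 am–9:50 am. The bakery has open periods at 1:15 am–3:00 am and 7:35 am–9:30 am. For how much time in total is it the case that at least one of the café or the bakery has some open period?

A ∪ B = 1:15 am–3:00 am, 4:20 am–4:50 am, 7:35 am–9:50 am.
Total: 1 h 45 min + 30 min + 2 h 15 min = 4 h 30 min.

4 h 30 min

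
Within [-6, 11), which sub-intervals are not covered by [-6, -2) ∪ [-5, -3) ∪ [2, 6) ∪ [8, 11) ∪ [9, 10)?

[-2, 2) ∪ [6, 8)

Covered (merged): [-6, -2), [2, 6), [8, 11).
Uncovered inside [-6, 11): [-2, 2), [6, 8).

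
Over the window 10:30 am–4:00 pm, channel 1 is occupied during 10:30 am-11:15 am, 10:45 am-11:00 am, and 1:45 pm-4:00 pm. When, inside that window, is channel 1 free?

The merged coverage is 10:30 am–11:15 am, 1:45 pm–4:00 pm.
Complement within 10:30 am–4:00 pm: 11:15 am–1:45 pm.

11:15 am–1:45 pm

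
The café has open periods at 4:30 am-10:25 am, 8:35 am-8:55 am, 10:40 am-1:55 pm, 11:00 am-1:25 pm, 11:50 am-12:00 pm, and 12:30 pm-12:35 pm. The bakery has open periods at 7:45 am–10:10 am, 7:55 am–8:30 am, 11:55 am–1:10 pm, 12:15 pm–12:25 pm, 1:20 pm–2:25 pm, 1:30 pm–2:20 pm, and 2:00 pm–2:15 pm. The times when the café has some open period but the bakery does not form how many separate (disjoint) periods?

4

First set merges to 4:30 am–10:25 am, 10:40 am–1:55 pm.
Second set merges to 7:45 am–10:10 am, 11:55 am–1:10 pm, 1:20 pm–2:25 pm.
A \ B = 4:30 am–7:45 am, 10:10 am–10:25 am, 10:40 am–11:55 am, 1:10 pm–1:20 pm.
That is 4 disjoint pieces.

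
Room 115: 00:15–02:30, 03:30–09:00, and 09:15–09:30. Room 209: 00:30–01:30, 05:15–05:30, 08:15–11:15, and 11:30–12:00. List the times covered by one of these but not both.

00:15–00:30, 01:30–02:30, 03:30–05:15, 05:30–08:15, 09:00–09:15, 09:30–11:15, 11:30–12:00

Only in the first: 00:15–00:30, 01:30–02:30, 03:30–05:15, 05:30–08:15.
Only in the second: 09:00–09:15, 09:30–11:15, 11:30–12:00.
Together these are the periods covered by exactly one.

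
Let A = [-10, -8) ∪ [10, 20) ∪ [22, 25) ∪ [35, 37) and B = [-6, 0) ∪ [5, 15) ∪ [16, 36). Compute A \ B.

[-10, -8): nothing removed.
[10, 20) \ B = [15, 16).
[22, 25): entirely removed.
[35, 37) \ B = [36, 37).

[-10, -8) ∪ [15, 16) ∪ [36, 37)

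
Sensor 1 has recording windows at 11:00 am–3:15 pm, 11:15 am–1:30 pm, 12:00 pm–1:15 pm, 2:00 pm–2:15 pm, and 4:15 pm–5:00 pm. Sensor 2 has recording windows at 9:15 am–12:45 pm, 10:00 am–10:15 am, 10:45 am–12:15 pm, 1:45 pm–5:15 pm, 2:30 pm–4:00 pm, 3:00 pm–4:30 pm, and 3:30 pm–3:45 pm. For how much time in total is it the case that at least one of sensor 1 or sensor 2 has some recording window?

A, merged: 11:00 am-3:15 pm, 4:15 pm-5:00 pm.
B, merged: 9:15 am-12:45 pm, 1:45 pm-5:15 pm.
A ∪ B = 9:15 am-5:15 pm.
Total: 8 h.

8 h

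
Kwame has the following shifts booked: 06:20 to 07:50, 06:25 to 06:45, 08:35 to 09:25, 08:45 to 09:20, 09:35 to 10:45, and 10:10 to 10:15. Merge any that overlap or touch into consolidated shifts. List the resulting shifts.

06:20-07:50, 08:35-09:25, 09:35-10:45

06:25-06:45 overlaps/touches 06:20-07:50 → extend to 06:20-07:50.
08:35-09:25 is disjoint → start new block.
08:45-09:20 overlaps/touches 08:35-09:25 → extend to 08:35-09:25.
09:35-10:45 is disjoint → start new block.
10:10-10:15 overlaps/touches 09:35-10:45 → extend to 09:35-10:45.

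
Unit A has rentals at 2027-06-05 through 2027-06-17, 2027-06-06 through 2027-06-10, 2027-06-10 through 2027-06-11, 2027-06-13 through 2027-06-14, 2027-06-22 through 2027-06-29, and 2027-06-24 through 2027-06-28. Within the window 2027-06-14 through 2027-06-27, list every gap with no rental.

After merging, the occupied span is 2027-06-05 through 2027-06-17, 2027-06-22 through 2027-06-29.
Gaps within 2027-06-14 through 2027-06-27: 2027-06-18 through 2027-06-21.

2027-06-18 through 2027-06-21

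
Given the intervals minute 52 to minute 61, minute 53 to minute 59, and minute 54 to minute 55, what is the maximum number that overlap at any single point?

At minute 54, 3 of the intervals are simultaneously active.
No point has more.

3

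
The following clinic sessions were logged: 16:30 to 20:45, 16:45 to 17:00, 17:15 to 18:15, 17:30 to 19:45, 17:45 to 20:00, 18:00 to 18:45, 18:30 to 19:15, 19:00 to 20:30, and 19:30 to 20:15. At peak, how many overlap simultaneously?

5

Sweep endpoints in order; track running count of active intervals.
Peak of 5 reached at 18:00.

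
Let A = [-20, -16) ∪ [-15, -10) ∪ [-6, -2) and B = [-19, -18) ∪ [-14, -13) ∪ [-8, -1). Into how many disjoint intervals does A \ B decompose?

A \ B = [-20, -19), [-18, -16), [-15, -14), [-13, -10).
That is 4 disjoint pieces.

4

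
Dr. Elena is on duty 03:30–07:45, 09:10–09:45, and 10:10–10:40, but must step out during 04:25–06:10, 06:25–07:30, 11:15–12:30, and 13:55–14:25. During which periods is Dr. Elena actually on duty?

03:30-07:45 with B removed leaves 03:30-04:25, 06:10-06:25, 07:30-07:45.
09:10-09:45 is untouched.
10:10-10:40 is untouched.

03:30-04:25, 06:10-06:25, 07:30-07:45, 09:10-09:45, 10:10-10:40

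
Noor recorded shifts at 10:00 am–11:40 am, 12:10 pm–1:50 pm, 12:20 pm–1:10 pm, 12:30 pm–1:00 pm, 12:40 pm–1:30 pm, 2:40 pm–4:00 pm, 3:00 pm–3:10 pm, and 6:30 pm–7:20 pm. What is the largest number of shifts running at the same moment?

4

At 12:40 pm, 4 of the intervals are simultaneously active.
No point has more.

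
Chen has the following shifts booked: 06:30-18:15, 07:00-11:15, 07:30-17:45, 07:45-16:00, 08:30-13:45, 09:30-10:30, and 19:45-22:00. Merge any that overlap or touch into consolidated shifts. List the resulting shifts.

07:00-11:15 overlaps/touches 06:30-18:15 → extend to 06:30-18:15.
07:30-17:45 overlaps/touches 06:30-18:15 → extend to 06:30-18:15.
07:45-16:00 overlaps/touches 06:30-18:15 → extend to 06:30-18:15.
08:30-13:45 overlaps/touches 06:30-18:15 → extend to 06:30-18:15.
09:30-10:30 overlaps/touches 06:30-18:15 → extend to 06:30-18:15.
19:45-22:00 is disjoint → start new block.

06:30-18:15, 19:45-22:00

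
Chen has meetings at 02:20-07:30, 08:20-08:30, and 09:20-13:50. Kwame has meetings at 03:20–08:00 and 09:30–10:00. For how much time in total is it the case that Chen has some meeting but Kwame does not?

5 h 10 min

A \ B = 02:20-03:20, 08:20-08:30, 09:20-09:30, 10:00-13:50.
Total: 1 h + 10 min + 10 min + 3 h 50 min = 5 h 10 min.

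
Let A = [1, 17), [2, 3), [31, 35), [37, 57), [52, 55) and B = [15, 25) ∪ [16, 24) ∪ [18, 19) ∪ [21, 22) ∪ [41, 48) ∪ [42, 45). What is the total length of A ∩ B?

A, merged: [1, 17), [31, 35), [37, 57).
B, merged: [15, 25), [41, 48).
A ∩ B = [15, 17), [41, 48).
Total: 2 + 7 = 9.

9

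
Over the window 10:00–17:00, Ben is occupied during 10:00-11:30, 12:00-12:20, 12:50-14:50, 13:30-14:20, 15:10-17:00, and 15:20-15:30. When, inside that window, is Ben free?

11:30–12:00, 12:20–12:50, 14:50–15:10

The merged coverage is 10:00–11:30, 12:00–12:20, 12:50–14:50, 15:10–17:00.
Uncovered inside 10:00–17:00: 11:30–12:00, 12:20–12:50, 14:50–15:10.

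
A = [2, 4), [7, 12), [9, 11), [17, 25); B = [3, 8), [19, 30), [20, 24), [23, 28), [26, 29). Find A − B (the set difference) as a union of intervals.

A, merged: [2, 4), [7, 12), [17, 25).
B, merged: [3, 8), [19, 30).
[2, 4) minus B → [2, 3).
[7, 12) minus B → [8, 12).
[17, 25) minus B → [17, 19).

[2, 3) ∪ [8, 12) ∪ [17, 19)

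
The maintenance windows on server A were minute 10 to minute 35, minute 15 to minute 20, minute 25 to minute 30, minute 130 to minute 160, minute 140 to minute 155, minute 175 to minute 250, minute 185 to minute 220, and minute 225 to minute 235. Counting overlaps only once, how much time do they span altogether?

Merged: minute 10 to minute 35, minute 130 to minute 160, minute 175 to minute 250.
Lengths: 25 minutes + 30 minutes + 75 minutes = 130 minutes.

130 minutes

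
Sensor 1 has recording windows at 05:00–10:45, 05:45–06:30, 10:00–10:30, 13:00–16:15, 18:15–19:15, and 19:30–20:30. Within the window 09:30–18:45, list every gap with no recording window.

Covered (merged): 05:00-10:45, 13:00-16:15, 18:15-19:15, 19:30-20:30.
Uncovered inside 09:30-18:45: 10:45-13:00, 16:15-18:15.

10:45-13:00, 16:15-18:15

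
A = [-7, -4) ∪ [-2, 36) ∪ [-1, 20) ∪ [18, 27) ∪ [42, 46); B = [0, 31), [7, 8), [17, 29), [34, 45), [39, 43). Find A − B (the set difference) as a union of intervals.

A, merged: [-7, -4), [-2, 36), [42, 46).
B, merged: [0, 31), [34, 45).
[-7, -4): no B overlap → unchanged.
[-2, 36) minus B → [-2, 0), [31, 34).
[42, 46) minus B → [45, 46).

[-7, -4) ∪ [-2, 0) ∪ [31, 34) ∪ [45, 46)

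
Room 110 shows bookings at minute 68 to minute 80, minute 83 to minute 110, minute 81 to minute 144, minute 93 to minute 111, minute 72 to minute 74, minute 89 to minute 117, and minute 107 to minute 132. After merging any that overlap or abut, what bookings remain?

minute 68 to minute 80, minute 81 to minute 144

Sort by start: minute 68 to minute 80, minute 72 to minute 74, minute 81 to minute 144, minute 83 to minute 110, minute 89 to minute 117, minute 93 to minute 111, minute 107 to minute 132.
minute 72 to minute 74 overlaps/touches minute 68 to minute 80 → extend to minute 68 to minute 80.
minute 81 to minute 144 is disjoint → start new block.
minute 83 to minute 110 overlaps/touches minute 81 to minute 144 → extend to minute 81 to minute 144.
minute 89 to minute 117 overlaps/touches minute 81 to minute 144 → extend to minute 81 to minute 144.
minute 93 to minute 111 overlaps/touches minute 81 to minute 144 → extend to minute 81 to minute 144.
minute 107 to minute 132 overlaps/touches minute 81 to minute 144 → extend to minute 81 to minute 144.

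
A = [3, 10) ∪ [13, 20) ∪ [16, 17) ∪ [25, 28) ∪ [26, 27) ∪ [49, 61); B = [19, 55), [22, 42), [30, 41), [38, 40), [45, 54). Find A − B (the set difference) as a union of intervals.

A, merged: [3, 10), [13, 20), [25, 28), [49, 61).
B, merged: [19, 55).
[3, 10) is untouched.
[13, 20) with B removed leaves [13, 19).
[25, 28) lies entirely inside B → drops out.
[49, 61) with B removed leaves [55, 61).

[3, 10) ∪ [13, 19) ∪ [55, 61)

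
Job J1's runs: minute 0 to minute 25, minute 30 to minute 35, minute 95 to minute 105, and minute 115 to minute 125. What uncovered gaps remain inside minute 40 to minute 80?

Covered (merged): minute 0 to minute 25, minute 30 to minute 35, minute 95 to minute 105, minute 115 to minute 125.
Complement within minute 40 to minute 80: minute 40 to minute 80.

minute 40 to minute 80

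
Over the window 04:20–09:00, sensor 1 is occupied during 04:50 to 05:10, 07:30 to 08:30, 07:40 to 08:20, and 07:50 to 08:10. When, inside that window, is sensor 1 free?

Covered (merged): 04:50-05:10, 07:30-08:30.
Gaps within 04:20-09:00: 04:20-04:50, 05:10-07:30, 08:30-09:00.

04:20-04:50, 05:10-07:30, 08:30-09:00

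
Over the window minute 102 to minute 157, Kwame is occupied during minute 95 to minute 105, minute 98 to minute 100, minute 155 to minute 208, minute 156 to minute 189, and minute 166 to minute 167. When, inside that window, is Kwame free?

After merging, the occupied span is minute 95 to minute 105, minute 155 to minute 208.
Uncovered inside minute 102 to minute 157: minute 105 to minute 155.

minute 105 to minute 155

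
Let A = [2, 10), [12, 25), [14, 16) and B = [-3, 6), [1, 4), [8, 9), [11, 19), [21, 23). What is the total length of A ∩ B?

A, merged: [2, 10), [12, 25).
B, merged: [-3, 6), [8, 9), [11, 19), [21, 23).
A ∩ B = [2, 6), [8, 9), [12, 19), [21, 23).
Total: 4 + 1 + 7 + 2 = 14.

14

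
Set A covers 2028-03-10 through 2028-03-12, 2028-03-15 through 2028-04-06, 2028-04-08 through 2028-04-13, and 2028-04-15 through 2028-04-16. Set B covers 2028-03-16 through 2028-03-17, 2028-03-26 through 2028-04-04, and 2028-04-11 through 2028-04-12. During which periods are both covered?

2028-03-16 through 2028-03-17, 2028-03-26 through 2028-04-04, 2028-04-11 through 2028-04-12

2028-03-10 through 2028-03-12 falls entirely outside B.
2028-03-15 through 2028-04-06 overlaps B on 2028-03-16 through 2028-03-17, 2028-03-26 through 2028-04-04.
2028-04-08 through 2028-04-13 overlaps B on 2028-04-11 through 2028-04-12.
2028-04-15 through 2028-04-16 falls entirely outside B.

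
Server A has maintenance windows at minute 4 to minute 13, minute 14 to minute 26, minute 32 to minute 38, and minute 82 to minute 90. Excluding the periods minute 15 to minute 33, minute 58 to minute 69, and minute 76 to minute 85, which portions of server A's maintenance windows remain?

minute 4 to minute 13, minute 14 to minute 15, minute 33 to minute 38, minute 85 to minute 90

minute 4 to minute 13: no B overlap → unchanged.
minute 14 to minute 26 minus B → minute 14 to minute 15.
minute 32 to minute 38 minus B → minute 33 to minute 38.
minute 82 to minute 90 minus B → minute 85 to minute 90.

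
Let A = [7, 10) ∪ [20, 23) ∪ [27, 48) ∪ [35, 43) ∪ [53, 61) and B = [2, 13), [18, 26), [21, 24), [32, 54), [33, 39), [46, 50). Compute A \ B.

First set merges to [7, 10), [20, 23), [27, 48), [53, 61).
Second set merges to [2, 13), [18, 26), [32, 54).
[7, 10) lies entirely inside B → drops out.
[20, 23) lies entirely inside B → drops out.
[27, 48) with B removed leaves [27, 32).
[53, 61) with B removed leaves [54, 61).

[27, 32) ∪ [54, 61)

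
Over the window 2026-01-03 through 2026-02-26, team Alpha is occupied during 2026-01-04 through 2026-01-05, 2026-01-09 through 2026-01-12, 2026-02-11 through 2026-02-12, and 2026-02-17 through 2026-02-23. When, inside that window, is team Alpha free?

2026-01-03 through 2026-01-03, 2026-01-06 through 2026-01-08, 2026-01-13 through 2026-02-10, 2026-02-13 through 2026-02-16, 2026-02-24 through 2026-02-26

The merged coverage is 2026-01-04 through 2026-01-05, 2026-01-09 through 2026-01-12, 2026-02-11 through 2026-02-12, 2026-02-17 through 2026-02-23.
Complement within 2026-01-03 through 2026-02-26: 2026-01-03 through 2026-01-03, 2026-01-06 through 2026-01-08, 2026-01-13 through 2026-02-10, 2026-02-13 through 2026-02-16, 2026-02-24 through 2026-02-26.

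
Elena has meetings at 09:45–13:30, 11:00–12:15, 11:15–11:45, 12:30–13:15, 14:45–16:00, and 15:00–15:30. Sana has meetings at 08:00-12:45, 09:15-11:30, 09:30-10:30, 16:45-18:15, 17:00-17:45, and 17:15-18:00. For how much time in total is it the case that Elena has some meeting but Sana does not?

2 h

First set merges to 09:45–13:30, 14:45–16:00.
Second set merges to 08:00–12:45, 16:45–18:15.
A \ B = 12:45–13:30, 14:45–16:00.
Total: 45 min + 1 h 15 min = 2 h.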